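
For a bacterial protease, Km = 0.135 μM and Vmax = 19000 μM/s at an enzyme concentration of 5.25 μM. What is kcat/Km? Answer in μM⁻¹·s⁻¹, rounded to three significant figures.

26800 μM⁻¹·s⁻¹

kcat = Vmax/[E]total = 19000/5.25 = 3620 s⁻¹.
kcat/Km = 3620/0.135 = 26800 μM⁻¹·s⁻¹.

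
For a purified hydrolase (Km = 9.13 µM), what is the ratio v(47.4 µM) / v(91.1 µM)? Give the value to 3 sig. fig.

0.923

Since Vmax cancels, v₂/v₁ = [S]₂(Km+[S]₁) / [S]₁(Km+[S]₂).
= 47.4×(9.13+91.1) / (91.1×(9.13+47.4)) = 4751/5150 = 0.923.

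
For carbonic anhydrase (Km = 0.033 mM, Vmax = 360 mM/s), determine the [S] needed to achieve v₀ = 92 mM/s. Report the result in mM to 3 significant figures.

0.0113 mM

The required fractional saturation is v/Vmax = 92/360 = 0.2556.
Then [S]/(Km+[S]) = 0.2556 ⇒ [S] = 0.033 × 0.2556/(1 − 0.2556) = 0.0113 mM.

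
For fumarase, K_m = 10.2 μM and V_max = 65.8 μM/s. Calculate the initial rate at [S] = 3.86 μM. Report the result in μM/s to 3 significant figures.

v = Vmax·[S]/(Km + [S]) = 65.8 × 3.86 / (10.2 + 3.86)
  = 254.0 / 14.06 = 18.1 μM/s.

18.1 μM/s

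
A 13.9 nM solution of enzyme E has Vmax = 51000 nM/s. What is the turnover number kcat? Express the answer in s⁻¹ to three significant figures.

3670 s⁻¹

kcat = Vmax/[E]total = 51000 nM/s / 13.9 nM = 3670 s⁻¹.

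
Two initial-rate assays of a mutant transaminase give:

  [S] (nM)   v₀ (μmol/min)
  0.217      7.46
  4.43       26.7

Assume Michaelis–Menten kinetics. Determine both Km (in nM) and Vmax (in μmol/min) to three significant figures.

In reciprocal form, 1/v = (Km/Vmax)·(1/[S]) + 1/Vmax. The two points give (1/[S], 1/v) = (4.608, 0.1340) and (0.2257, 0.03745).
Slope = (0.1340 − 0.03745)/(4.608 − 0.2257) = 0.02204; intercept = 0.1340 − 0.02204×4.608 = 0.03248.
Vmax = 1/intercept = 30.8 μmol/min; Km = slope × Vmax = 0.02204 × 30.8 = 0.679 nM.

Km = 0.679 nM; Vmax = 30.8 μmol/min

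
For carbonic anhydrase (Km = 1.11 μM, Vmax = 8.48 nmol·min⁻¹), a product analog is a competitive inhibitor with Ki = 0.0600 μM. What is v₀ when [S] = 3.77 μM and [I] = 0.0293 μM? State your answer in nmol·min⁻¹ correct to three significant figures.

5.90 nmol·min⁻¹

With α = 1 + [I]/Ki = 1 + 0.0293/0.0600 = 1.488, the competitive rate law is v = Vmax[S] / (αKm + [S]).
v = 8.48×3.77 / (1.488×1.11 + 3.77) = 31.97/5.422 = 5.90 nmol·min⁻¹.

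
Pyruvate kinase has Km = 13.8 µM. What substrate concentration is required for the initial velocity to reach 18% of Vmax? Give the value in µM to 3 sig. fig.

v/Vmax = [S]/(Km+[S]) = 0.18, so [S] = Km·0.18/(1 − 0.18) = 13.8 × 0.2195.
[S] = 3.03 µM.

3.03 µM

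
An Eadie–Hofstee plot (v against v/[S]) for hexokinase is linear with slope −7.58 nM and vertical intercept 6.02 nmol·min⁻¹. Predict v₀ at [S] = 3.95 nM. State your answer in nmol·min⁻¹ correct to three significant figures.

2.06 nmol·min⁻¹

In the Eadie–Hofstee form v = Vmax − Km·(v/[S]), the slope is −Km and the intercept is Vmax, so Km = 7.58 nM and Vmax = 6.02 nmol·min⁻¹.
v = 6.02 × 3.95/(7.58 + 3.95) = 2.06 nmol·min⁻¹.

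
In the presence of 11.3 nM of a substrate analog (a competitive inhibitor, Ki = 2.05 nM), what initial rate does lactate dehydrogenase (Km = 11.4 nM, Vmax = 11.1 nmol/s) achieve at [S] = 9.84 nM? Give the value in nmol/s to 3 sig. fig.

1.30 nmol/s

With α = 1 + [I]/Ki = 1 + 11.3/2.05 = 6.512, the competitive rate law is v = Vmax[S] / (αKm + [S]).
v = 11.1×9.84 / (6.512×11.4 + 9.84) = 109.2/84.08 = 1.30 nmol/s.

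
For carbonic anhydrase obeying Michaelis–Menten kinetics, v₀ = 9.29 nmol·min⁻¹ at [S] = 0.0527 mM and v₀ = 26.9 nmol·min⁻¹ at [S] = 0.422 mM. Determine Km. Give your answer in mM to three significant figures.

0.156 mM

In reciprocal form, 1/v = (Km/Vmax)·(1/[S]) + 1/Vmax. The two points give (1/[S], 1/v) = (18.98, 0.1076) and (2.370, 0.03717).
Slope = (0.1076 − 0.03717)/(18.98 − 2.370) = 0.004244; intercept = 0.1076 − 0.004244×18.98 = 0.02712.
Vmax = 1/intercept = 36.9 nmol·min⁻¹; Km = slope × Vmax = 0.004244 × 36.9 = 0.156 mM.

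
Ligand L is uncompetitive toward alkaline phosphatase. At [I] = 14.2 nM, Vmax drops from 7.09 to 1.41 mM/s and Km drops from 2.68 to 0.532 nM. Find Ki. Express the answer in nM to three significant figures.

Uncompetitive: Vmax,app = Vmax/α (and Km,app = Km/α) with α = 1 + [I]/Ki.
α = Vmax/Vmax,app = 7.09/1.41 = 5.028.
Ki = [I]/(α − 1) = 14.2/4.028 = 3.52 nM.

3.52 nM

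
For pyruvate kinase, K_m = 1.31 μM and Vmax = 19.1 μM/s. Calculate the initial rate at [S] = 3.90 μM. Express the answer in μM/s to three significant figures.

14.3 μM/s

v = Vmax·[S]/(Km + [S]) = 19.1 × 3.90 / (1.31 + 3.90)
  = 74.49 / 5.210 = 14.3 μM/s.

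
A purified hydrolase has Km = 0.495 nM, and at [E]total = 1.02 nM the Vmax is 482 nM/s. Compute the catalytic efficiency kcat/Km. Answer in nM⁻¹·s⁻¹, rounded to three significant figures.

kcat = Vmax/[E]total = 482/1.02 = 473 s⁻¹.
kcat/Km = 473/0.495 = 955 nM⁻¹·s⁻¹.

955 nM⁻¹·s⁻¹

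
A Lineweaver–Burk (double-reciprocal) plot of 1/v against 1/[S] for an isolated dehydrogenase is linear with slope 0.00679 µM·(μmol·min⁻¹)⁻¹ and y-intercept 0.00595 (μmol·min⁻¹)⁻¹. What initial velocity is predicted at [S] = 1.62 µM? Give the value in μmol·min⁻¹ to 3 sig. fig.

The y-intercept is 1/Vmax, so Vmax = 1/0.00595 = 168 μmol·min⁻¹.
The slope is Km/Vmax, so Km = 0.00679 × 168 = 1.14 µM.
Then v = 168 × 1.62/(1.14 + 1.62) = 98.6 μmol·min⁻¹.

98.6 μmol·min⁻¹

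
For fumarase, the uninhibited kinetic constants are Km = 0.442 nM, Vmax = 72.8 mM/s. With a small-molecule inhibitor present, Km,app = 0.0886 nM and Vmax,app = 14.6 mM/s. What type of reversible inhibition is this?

uncompetitive

Both Km and Vmax decrease by the same factor (~4.99-fold) — characteristic of uncompetitive inhibition.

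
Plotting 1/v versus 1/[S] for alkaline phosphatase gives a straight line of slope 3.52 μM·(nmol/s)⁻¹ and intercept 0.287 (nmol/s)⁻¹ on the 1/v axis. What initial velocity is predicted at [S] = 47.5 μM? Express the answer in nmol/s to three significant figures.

The y-intercept is 1/Vmax, so Vmax = 1/0.287 = 3.48 nmol/s.
The slope is Km/Vmax, so Km = 3.52 × 3.48 = 12.3 μM.
Then v = 3.48 × 47.5/(12.3 + 47.5) = 2.77 nmol/s.

2.77 nmol/s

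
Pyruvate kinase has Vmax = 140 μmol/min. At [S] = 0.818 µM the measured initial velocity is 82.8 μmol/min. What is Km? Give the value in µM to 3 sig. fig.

0.565 µM

From v = Vmax[S]/(Km+[S]), Km = [S](Vmax − v)/v.
Km = 0.818 × (140 − 82.8) / 82.8 = 46.79/82.8 = 0.565 µM.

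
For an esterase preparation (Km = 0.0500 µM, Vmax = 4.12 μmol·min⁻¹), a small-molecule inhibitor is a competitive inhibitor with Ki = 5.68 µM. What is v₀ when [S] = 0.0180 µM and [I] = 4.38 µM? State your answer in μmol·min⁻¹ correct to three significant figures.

α = 1 + [I]/Ki = 1 + 4.38/5.68 = 1.771.
For a competitive inhibitor, Vmax is unchanged and the apparent Km becomes α·Km: Km,app = 0.0886 µM, Vmax,app = 4.12 μmol·min⁻¹.
v = Vmax,app·[S]/(Km,app + [S]) = 4.12 × 0.0180/(0.0886 + 0.0180) = 0.696 μmol·min⁻¹.

0.696 μmol·min⁻¹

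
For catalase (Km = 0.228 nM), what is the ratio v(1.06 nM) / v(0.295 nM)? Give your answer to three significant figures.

Since Vmax cancels, v₂/v₁ = [S]₂(Km+[S]₁) / [S]₁(Km+[S]₂).
= 1.06×(0.228+0.295) / (0.295×(0.228+1.06)) = 0.5544/0.3800 = 1.46.

1.46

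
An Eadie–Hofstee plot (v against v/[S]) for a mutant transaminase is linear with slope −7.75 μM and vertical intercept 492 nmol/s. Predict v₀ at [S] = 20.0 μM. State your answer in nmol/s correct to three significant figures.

In the Eadie–Hofstee form v = Vmax − Km·(v/[S]), the slope is −Km and the intercept is Vmax, so Km = 7.75 μM and Vmax = 492 nmol/s.
v = 492 × 20.0/(7.75 + 20.0) = 355 nmol/s.

355 nmol/s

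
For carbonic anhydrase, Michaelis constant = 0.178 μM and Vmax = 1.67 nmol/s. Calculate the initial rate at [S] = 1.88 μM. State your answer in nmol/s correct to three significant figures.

1.53 nmol/s

[S]/(Km+[S]) = 1.88/2.058 = 0.9135, the fractional saturation.
v = 0.9135 × Vmax = 0.9135 × 1.67 = 1.53 nmol/s.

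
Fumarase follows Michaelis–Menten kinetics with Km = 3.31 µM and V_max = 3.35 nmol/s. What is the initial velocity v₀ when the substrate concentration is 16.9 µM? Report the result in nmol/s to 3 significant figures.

v = Vmax·[S]/(Km + [S]) = 3.35 × 16.9 / (3.31 + 16.9)
  = 56.61 / 20.21 = 2.80 nmol/s.

2.80 nmol/s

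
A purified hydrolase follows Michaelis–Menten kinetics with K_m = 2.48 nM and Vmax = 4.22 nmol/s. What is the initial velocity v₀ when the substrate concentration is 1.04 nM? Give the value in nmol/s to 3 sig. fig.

[S]/(Km+[S]) = 1.04/3.520 = 0.2955, the fractional saturation.
v = 0.2955 × Vmax = 0.2955 × 4.22 = 1.25 nmol/s.

1.25 nmol/s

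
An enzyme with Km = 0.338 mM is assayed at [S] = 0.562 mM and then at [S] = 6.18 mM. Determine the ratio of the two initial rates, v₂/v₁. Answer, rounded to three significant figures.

Since Vmax cancels, v₂/v₁ = [S]₂(Km+[S]₁) / [S]₁(Km+[S]₂).
= 6.18×(0.338+0.562) / (0.562×(0.338+6.18)) = 5.562/3.663 = 1.52.

1.52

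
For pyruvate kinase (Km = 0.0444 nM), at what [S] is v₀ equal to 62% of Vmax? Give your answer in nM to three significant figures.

0.0724 nM

v/Vmax = [S]/(Km+[S]) = 0.62, so [S] = Km·0.62/(1 − 0.62) = 0.0444 × 1.632.
[S] = 0.0724 nM.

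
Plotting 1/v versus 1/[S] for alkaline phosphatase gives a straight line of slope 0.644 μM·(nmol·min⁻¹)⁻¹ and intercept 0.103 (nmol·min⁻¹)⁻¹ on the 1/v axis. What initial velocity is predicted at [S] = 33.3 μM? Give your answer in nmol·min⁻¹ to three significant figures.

8.17 nmol·min⁻¹

The y-intercept is 1/Vmax, so Vmax = 1/0.103 = 9.71 nmol·min⁻¹.
The slope is Km/Vmax, so Km = 0.644 × 9.71 = 6.25 μM.
Then v = 9.71 × 33.3/(6.25 + 33.3) = 8.17 nmol·min⁻¹.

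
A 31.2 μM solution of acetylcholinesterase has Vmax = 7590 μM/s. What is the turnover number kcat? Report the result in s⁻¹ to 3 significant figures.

kcat = Vmax/[E]total = 7590 μM/s / 31.2 μM = 243 s⁻¹.

243 s⁻¹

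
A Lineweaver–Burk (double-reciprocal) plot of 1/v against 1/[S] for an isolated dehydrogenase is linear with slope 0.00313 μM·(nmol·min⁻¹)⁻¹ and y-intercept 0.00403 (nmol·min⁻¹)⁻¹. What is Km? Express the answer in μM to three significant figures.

0.777 μM

y-intercept = 1/Vmax ⇒ Vmax = 248 nmol·min⁻¹; slope = Km/Vmax ⇒ Km = slope × Vmax.
Km = 0.00313 × 248 = 0.777 μM.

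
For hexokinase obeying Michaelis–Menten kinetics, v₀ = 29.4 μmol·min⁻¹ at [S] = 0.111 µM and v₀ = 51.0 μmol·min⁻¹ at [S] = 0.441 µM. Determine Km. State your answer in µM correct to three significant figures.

From v = Vmax[S]/(Km+[S]), each point gives Vmax = v(Km+[S])/[S].
Equating: 29.4(Km+0.111)/0.111 = 51.0(Km+0.441)/0.441.
264.9·Km + 29.4 = 115.6·Km + 51.0, so (264.9 − 115.6)·Km = 51.0 − 29.4.
Km = 21.60/149.2 = 0.145 µM; then Vmax = 29.4(0.145+0.111)/0.111 = 67.7 μmol·min⁻¹.

0.145 µM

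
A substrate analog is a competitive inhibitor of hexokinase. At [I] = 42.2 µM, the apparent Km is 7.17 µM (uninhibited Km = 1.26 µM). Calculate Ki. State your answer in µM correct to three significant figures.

9.00 µM

Competitive: Km,app = α·Km with α = 1 + [I]/Ki.
α = Km,app/Km = 7.17/1.26 = 5.690.
Since α = 1 + [I]/Ki, [I]/Ki = 5.690 − 1 = 4.690 and Ki = 42.2/4.690 = 9.00 µM.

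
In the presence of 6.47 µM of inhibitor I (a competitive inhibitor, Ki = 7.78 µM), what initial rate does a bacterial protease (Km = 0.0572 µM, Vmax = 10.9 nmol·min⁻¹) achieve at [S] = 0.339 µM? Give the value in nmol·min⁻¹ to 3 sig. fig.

8.33 nmol·min⁻¹

α = 1 + [I]/Ki = 1 + 6.47/7.78 = 1.832.
For a competitive inhibitor, Vmax is unchanged and the apparent Km becomes α·Km: Km,app = 0.105 µM, Vmax,app = 10.9 nmol·min⁻¹.
v = Vmax,app·[S]/(Km,app + [S]) = 10.9 × 0.339/(0.105 + 0.339) = 8.33 nmol·min⁻¹.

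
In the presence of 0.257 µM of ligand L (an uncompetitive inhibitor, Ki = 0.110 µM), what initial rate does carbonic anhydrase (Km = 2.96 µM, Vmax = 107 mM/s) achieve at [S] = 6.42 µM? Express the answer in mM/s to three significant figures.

α = 1 + [I]/Ki = 1 + 0.257/0.110 = 3.336.
For an uncompetitive inhibitor, both parameters are divided by α, giving Vmax/α and Km/α: Km,app = 0.887 µM, Vmax,app = 32.1 mM/s.
v = Vmax,app·[S]/(Km,app + [S]) = 32.1 × 6.42/(0.887 + 6.42) = 28.2 mM/s.

28.2 mM/s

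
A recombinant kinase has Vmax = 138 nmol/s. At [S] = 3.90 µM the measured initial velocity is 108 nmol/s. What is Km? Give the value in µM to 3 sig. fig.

1.08 µM

From v = Vmax[S]/(Km+[S]), Km = [S](Vmax − v)/v.
Km = 3.90 × (138 − 108) / 108 = 117.0/108 = 1.08 µM.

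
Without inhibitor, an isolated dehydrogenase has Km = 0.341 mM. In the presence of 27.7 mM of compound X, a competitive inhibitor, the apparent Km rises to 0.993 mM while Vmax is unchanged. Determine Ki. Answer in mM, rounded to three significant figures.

Competitive: Km,app = α·Km with α = 1 + [I]/Ki.
α = Km,app/Km = 0.993/0.341 = 2.912.
Since α = 1 + [I]/Ki, [I]/Ki = 2.912 − 1 = 1.912 and Ki = 27.7/1.912 = 14.5 mM.

14.5 mM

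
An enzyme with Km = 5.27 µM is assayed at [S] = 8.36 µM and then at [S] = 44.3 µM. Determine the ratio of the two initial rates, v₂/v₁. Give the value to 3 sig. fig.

1.46

Since Vmax cancels, v₂/v₁ = [S]₂(Km+[S]₁) / [S]₁(Km+[S]₂).
= 44.3×(5.27+8.36) / (8.36×(5.27+44.3)) = 603.8/414.4 = 1.46.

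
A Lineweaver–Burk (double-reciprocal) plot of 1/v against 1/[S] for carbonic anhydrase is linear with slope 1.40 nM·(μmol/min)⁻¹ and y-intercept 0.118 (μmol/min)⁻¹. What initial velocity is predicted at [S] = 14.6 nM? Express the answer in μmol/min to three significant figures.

4.68 μmol/min

The y-intercept is 1/Vmax, so Vmax = 1/0.118 = 8.47 μmol/min.
The slope is Km/Vmax, so Km = 1.40 × 8.47 = 11.9 nM.
Then v = 8.47 × 14.6/(11.9 + 14.6) = 4.68 μmol/min.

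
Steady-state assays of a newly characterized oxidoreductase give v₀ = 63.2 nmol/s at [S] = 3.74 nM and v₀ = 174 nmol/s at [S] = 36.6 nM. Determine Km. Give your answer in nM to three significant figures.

In reciprocal form, 1/v = (Km/Vmax)·(1/[S]) + 1/Vmax. The two points give (1/[S], 1/v) = (0.2674, 0.01582) and (0.02732, 0.005747).
Slope = (0.01582 − 0.005747)/(0.2674 − 0.02732) = 0.04197; intercept = 0.01582 − 0.04197×0.2674 = 0.004600.
Vmax = 1/intercept = 217 nmol/s; Km = slope × Vmax = 0.04197 × 217 = 9.12 nM.

9.12 nM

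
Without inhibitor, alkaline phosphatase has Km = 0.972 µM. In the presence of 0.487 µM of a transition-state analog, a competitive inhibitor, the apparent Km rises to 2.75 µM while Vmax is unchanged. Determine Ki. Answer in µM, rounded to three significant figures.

Competitive: Km,app = α·Km with α = 1 + [I]/Ki.
α = Km,app/Km = 2.75/0.972 = 2.829.
Ki = [I]/(α − 1) = 0.487/1.829 = 0.266 µM.

0.266 µM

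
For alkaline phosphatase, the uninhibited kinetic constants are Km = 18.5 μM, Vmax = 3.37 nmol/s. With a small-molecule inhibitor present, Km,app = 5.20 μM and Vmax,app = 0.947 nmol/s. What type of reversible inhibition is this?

uncompetitive

Both Km and Vmax decrease by the same factor (~3.56-fold) — characteristic of uncompetitive inhibition.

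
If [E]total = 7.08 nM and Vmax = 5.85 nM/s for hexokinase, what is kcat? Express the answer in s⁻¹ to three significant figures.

0.826 s⁻¹

kcat = Vmax/[E]total = 5.85 nM/s / 7.08 nM = 0.826 s⁻¹.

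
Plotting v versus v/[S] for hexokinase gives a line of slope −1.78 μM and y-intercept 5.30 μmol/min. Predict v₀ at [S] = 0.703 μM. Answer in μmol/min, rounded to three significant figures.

In the Eadie–Hofstee form v = Vmax − Km·(v/[S]), the slope is −Km and the intercept is Vmax, so Km = 1.78 μM and Vmax = 5.30 μmol/min.
v = 5.30 × 0.703/(1.78 + 0.703) = 1.50 μmol/min.

1.50 μmol/min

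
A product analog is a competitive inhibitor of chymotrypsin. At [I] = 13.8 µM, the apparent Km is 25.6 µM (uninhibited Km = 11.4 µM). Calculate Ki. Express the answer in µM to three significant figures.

11.1 µM

Competitive: Km,app = α·Km with α = 1 + [I]/Ki.
α = Km,app/Km = 25.6/11.4 = 2.246.
Ki = [I]/(α − 1) = 13.8/1.246 = 11.1 µM.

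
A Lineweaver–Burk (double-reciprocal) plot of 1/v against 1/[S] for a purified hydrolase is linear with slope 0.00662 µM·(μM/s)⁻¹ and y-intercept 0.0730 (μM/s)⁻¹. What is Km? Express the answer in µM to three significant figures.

0.0907 µM

y-intercept = 1/Vmax ⇒ Vmax = 13.7 μM/s; slope = Km/Vmax ⇒ Km = slope × Vmax.
Km = 0.00662 × 13.7 = 0.0907 µM.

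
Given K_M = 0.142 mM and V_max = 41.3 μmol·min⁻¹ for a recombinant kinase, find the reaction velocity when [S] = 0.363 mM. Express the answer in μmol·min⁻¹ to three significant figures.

v = Vmax·[S]/(Km + [S]) = 41.3 × 0.363 / (0.142 + 0.363)
  = 14.99 / 0.5050 = 29.7 μmol·min⁻¹.

29.7 μmol·min⁻¹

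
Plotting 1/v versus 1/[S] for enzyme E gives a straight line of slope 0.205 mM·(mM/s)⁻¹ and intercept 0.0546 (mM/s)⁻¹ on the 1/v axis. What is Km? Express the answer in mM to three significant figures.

3.75 mM

y-intercept = 1/Vmax ⇒ Vmax = 18.3 mM/s; slope = Km/Vmax ⇒ Km = slope × Vmax.
Km = 0.205 × 18.3 = 3.75 mM.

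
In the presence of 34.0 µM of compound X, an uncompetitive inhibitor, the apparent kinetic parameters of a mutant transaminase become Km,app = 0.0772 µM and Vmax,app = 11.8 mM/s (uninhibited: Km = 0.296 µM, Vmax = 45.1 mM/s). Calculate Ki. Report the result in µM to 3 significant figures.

12.0 µM

Uncompetitive: Vmax,app = Vmax/α (and Km,app = Km/α) with α = 1 + [I]/Ki.
α = Vmax/Vmax,app = 45.1/11.8 = 3.822.
Ki = [I]/(α − 1) = 34.0/2.822 = 12.0 µM.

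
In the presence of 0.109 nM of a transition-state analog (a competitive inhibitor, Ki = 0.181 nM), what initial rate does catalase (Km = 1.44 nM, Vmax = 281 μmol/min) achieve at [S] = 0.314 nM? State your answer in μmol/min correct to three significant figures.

33.7 μmol/min

α = 1 + [I]/Ki = 1 + 0.109/0.181 = 1.602.
For a competitive inhibitor, Vmax is unchanged and the apparent Km becomes α·Km: Km,app = 2.31 nM, Vmax,app = 281 μmol/min.
v = Vmax,app·[S]/(Km,app + [S]) = 281 × 0.314/(2.31 + 0.314) = 33.7 μmol/min.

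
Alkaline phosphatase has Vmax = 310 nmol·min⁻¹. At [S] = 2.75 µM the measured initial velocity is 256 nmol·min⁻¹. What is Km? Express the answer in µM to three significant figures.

v/Vmax = 256/310 = 0.8258 = [S]/(Km+[S]).
So Km + [S] = [S]/0.8258 = 3.330 µM, giving Km = 3.330 − 2.75 = 0.580 µM.

0.580 µM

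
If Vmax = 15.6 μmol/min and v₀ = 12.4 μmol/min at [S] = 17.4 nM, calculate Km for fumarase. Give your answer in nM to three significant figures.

v/Vmax = 12.4/15.6 = 0.7949 = [S]/(Km+[S]).
So Km + [S] = [S]/0.7949 = 21.89 nM, giving Km = 21.89 − 17.4 = 4.49 nM.

4.49 nM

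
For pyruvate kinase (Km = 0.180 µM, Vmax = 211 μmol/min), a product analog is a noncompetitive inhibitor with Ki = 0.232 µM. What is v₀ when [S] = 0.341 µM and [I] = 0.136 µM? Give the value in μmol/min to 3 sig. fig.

α = 1 + [I]/Ki = 1 + 0.136/0.232 = 1.586.
For a noncompetitive inhibitor, Vmax is reduced to Vmax/α while Km is unchanged: Km,app = 0.180 µM, Vmax,app = 133 μmol/min.
v = Vmax,app·[S]/(Km,app + [S]) = 133 × 0.341/(0.180 + 0.341) = 87.1 μmol/min.

87.1 μmol/min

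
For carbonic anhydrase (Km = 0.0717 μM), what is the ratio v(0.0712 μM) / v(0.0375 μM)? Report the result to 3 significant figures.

Since Vmax cancels, v₂/v₁ = [S]₂(Km+[S]₁) / [S]₁(Km+[S]₂).
= 0.0712×(0.0717+0.0375) / (0.0375×(0.0717+0.0712)) = 0.007775/0.005359 = 1.45.

1.45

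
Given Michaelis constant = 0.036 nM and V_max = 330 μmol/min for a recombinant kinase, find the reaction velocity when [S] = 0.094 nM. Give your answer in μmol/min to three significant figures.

239 μmol/min

v = Vmax·[S]/(Km + [S]) = 330 × 0.094 / (0.036 + 0.094)
  = 31.02 / 0.1300 = 239 μmol/min.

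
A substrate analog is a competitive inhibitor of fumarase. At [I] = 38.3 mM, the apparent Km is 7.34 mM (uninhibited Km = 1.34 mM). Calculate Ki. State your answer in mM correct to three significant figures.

Competitive: Km,app = α·Km with α = 1 + [I]/Ki.
α = Km,app/Km = 7.34/1.34 = 5.478.
Since α = 1 + [I]/Ki, [I]/Ki = 5.478 − 1 = 4.478 and Ki = 38.3/4.478 = 8.55 mM.

8.55 mM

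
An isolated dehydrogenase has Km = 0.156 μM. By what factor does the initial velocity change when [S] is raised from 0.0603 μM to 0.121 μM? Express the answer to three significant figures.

1.57

The fractional saturations are [S]/(Km+[S]) = 0.0603/0.2163 = 0.2788 and 0.121/0.2770 = 0.4368.
v₂/v₁ is just their ratio: 0.4368/0.2788 = 1.57.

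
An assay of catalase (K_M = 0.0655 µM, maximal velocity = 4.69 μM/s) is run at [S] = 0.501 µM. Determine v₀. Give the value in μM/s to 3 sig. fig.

4.15 μM/s

v = Vmax·[S]/(Km + [S]) = 4.69 × 0.501 / (0.0655 + 0.501)
  = 2.350 / 0.5665 = 4.15 μM/s.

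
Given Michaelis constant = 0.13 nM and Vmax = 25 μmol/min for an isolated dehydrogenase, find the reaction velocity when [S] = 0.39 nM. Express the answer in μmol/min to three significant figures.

18.8 μmol/min

[S]/(Km+[S]) = 0.39/0.5200 = 0.7500, the fractional saturation.
v = 0.7500 × Vmax = 0.7500 × 25 = 18.8 μmol/min.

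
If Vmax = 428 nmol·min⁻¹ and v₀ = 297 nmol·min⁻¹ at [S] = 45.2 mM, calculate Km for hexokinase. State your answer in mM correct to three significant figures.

v/Vmax = 297/428 = 0.6939 = [S]/(Km+[S]).
So Km + [S] = [S]/0.6939 = 65.14 mM, giving Km = 65.14 − 45.2 = 19.9 mM.

19.9 mM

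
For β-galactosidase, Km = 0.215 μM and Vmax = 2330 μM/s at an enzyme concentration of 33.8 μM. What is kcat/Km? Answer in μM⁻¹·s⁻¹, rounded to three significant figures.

kcat = Vmax/[E]total = 2330/33.8 = 68.9 s⁻¹.
kcat/Km = 68.9/0.215 = 321 μM⁻¹·s⁻¹.

321 μM⁻¹·s⁻¹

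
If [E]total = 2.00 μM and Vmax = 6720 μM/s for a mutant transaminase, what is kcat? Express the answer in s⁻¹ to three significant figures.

3360 s⁻¹

kcat = Vmax/[E]total = 6720 μM/s / 2.00 μM = 3360 s⁻¹.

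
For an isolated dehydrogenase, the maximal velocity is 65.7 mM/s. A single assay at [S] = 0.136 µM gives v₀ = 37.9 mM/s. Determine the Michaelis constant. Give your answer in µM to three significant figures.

From v = Vmax[S]/(Km+[S]), Km = [S](Vmax − v)/v.
Km = 0.136 × (65.7 − 37.9) / 37.9 = 3.781/37.9 = 0.0998 µM.

0.0998 µM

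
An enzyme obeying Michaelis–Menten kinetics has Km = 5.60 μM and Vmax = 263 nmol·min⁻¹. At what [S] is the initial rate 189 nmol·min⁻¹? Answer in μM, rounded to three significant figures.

Rearranging v = Vmax[S]/(Km+[S]) gives [S] = Km·v/(Vmax − v).
[S] = 5.60 × 189 / (263 − 189) = 1058/74.00 = 14.3 μM.

14.3 μM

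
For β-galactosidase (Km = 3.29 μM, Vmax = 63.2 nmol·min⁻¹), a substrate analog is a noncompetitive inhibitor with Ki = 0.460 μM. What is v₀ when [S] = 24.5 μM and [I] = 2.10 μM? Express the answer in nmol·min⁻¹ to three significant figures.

10.0 nmol·min⁻¹

With α = 1 + [I]/Ki = 1 + 2.10/0.460 = 5.565, the noncompetitive rate law is v = (Vmax/α)·[S] / (Km + [S]).
v = (63.2/5.565)×24.5 / (3.29 + 24.5) = 278.2/27.79 = 10.0 nmol·min⁻¹.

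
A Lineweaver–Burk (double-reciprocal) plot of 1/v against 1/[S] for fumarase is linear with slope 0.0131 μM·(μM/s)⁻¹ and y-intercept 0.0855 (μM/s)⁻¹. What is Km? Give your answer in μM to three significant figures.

0.153 μM

y-intercept = 1/Vmax ⇒ Vmax = 11.7 μM/s; slope = Km/Vmax ⇒ Km = slope × Vmax.
Km = 0.0131 × 11.7 = 0.153 μM.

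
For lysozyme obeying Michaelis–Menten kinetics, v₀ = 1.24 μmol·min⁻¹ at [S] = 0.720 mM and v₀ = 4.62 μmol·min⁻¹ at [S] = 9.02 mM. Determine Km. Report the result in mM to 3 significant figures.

2.79 mM

In reciprocal form, 1/v = (Km/Vmax)·(1/[S]) + 1/Vmax. The two points give (1/[S], 1/v) = (1.389, 0.8065) and (0.1109, 0.2165).
Slope = (0.8065 − 0.2165)/(1.389 − 0.1109) = 0.4617; intercept = 0.8065 − 0.4617×1.389 = 0.1653.
Vmax = 1/intercept = 6.05 μmol·min⁻¹; Km = slope × Vmax = 0.4617 × 6.05 = 2.79 mM.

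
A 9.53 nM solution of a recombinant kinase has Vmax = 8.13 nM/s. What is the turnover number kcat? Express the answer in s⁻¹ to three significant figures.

kcat = Vmax/[E]total = 8.13 nM/s / 9.53 nM = 0.853 s⁻¹.

0.853 s⁻¹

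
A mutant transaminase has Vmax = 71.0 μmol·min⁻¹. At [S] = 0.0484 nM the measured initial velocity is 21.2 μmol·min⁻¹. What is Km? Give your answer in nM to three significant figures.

0.114 nM

From v = Vmax[S]/(Km+[S]), Km = [S](Vmax − v)/v.
Km = 0.0484 × (71.0 − 21.2) / 21.2 = 2.410/21.2 = 0.114 nM.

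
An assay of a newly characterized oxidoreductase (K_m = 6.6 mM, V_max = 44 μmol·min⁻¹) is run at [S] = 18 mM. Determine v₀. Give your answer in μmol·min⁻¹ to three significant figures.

32.2 μmol·min⁻¹

[S]/(Km+[S]) = 18/24.60 = 0.7317, the fractional saturation.
v = 0.7317 × Vmax = 0.7317 × 44 = 32.2 μmol·min⁻¹.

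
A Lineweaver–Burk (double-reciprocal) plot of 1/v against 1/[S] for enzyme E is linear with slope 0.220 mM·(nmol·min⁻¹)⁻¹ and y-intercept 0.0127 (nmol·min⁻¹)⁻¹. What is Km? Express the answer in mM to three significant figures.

y-intercept = 1/Vmax ⇒ Vmax = 78.7 nmol·min⁻¹; slope = Km/Vmax ⇒ Km = slope × Vmax.
Km = 0.220 × 78.7 = 17.3 mM.

17.3 mM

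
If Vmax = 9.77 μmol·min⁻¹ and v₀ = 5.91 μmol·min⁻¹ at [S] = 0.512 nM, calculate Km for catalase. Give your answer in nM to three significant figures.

0.334 nM

From v = Vmax[S]/(Km+[S]), Km = [S](Vmax − v)/v.
Km = 0.512 × (9.77 − 5.91) / 5.91 = 1.976/5.91 = 0.334 nM.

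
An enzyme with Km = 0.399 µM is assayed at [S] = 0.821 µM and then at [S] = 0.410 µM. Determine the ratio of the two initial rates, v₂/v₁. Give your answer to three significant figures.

The fractional saturations are [S]/(Km+[S]) = 0.821/1.220 = 0.6730 and 0.410/0.8090 = 0.5068.
v₂/v₁ is just their ratio: 0.5068/0.6730 = 0.753.

0.753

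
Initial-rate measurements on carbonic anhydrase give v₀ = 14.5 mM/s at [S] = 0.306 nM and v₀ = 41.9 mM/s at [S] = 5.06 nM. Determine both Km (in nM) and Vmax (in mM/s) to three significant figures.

Km = 0.701 nM; Vmax = 47.7 mM/s

In reciprocal form, 1/v = (Km/Vmax)·(1/[S]) + 1/Vmax. The two points give (1/[S], 1/v) = (3.268, 0.06897) and (0.1976, 0.02387).
Slope = (0.06897 − 0.02387)/(3.268 − 0.1976) = 0.01469; intercept = 0.06897 − 0.01469×3.268 = 0.02096.
Vmax = 1/intercept = 47.7 mM/s; Km = slope × Vmax = 0.01469 × 47.7 = 0.701 nM.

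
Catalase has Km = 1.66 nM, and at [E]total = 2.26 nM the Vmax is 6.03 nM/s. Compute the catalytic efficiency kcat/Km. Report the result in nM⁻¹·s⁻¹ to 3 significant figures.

kcat = Vmax/[E]total = 6.03/2.26 = 2.67 s⁻¹.
kcat/Km = 2.67/1.66 = 1.61 nM⁻¹·s⁻¹.

1.61 nM⁻¹·s⁻¹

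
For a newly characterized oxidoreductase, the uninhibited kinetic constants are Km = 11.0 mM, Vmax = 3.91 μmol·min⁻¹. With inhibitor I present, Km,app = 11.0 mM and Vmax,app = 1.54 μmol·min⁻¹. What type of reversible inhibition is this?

noncompetitive

Vmax decreases (3.91 → 1.54 μmol·min⁻¹) while Km is unchanged — pure noncompetitive inhibition.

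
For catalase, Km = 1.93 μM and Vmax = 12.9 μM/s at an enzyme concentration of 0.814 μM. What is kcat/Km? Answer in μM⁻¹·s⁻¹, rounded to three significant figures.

8.21 μM⁻¹·s⁻¹

kcat = Vmax/[E]total = 12.9/0.814 = 15.8 s⁻¹.
kcat/Km = 15.8/1.93 = 8.21 μM⁻¹·s⁻¹.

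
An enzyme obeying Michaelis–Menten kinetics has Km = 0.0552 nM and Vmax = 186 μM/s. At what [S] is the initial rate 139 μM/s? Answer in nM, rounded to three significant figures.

The required fractional saturation is v/Vmax = 139/186 = 0.7473.
Then [S]/(Km+[S]) = 0.7473 ⇒ [S] = 0.0552 × 0.7473/(1 − 0.7473) = 0.163 nM.

0.163 nM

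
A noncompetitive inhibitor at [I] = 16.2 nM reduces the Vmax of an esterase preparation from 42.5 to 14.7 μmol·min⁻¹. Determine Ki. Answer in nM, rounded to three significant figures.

Noncompetitive: Vmax,app = Vmax/α with α = 1 + [I]/Ki.
α = Vmax/Vmax,app = 42.5/14.7 = 2.891.
Ki = [I]/(α − 1) = 16.2/1.891 = 8.57 nM.

8.57 nM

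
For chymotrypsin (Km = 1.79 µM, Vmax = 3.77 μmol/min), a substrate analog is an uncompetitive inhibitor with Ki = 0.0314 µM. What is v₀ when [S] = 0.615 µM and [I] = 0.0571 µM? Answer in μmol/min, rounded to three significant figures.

0.658 μmol/min

α = 1 + [I]/Ki = 1 + 0.0571/0.0314 = 2.818.
For an uncompetitive inhibitor, both parameters are divided by α, giving Vmax/α and Km/α: Km,app = 0.635 µM, Vmax,app = 1.34 μmol/min.
v = Vmax,app·[S]/(Km,app + [S]) = 1.34 × 0.615/(0.635 + 0.615) = 0.658 μmol/min.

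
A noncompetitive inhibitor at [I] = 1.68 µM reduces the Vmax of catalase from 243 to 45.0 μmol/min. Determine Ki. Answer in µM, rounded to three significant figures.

Noncompetitive: Vmax,app = Vmax/α with α = 1 + [I]/Ki.
α = Vmax/Vmax,app = 243/45.0 = 5.400.
Ki = [I]/(α − 1) = 1.68/4.400 = 0.382 µM.

0.382 µM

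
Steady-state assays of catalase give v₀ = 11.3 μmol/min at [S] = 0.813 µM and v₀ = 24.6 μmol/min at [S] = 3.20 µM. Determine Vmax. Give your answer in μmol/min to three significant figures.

41.1 μmol/min

In reciprocal form, 1/v = (Km/Vmax)·(1/[S]) + 1/Vmax. The two points give (1/[S], 1/v) = (1.230, 0.08850) and (0.3125, 0.04065).
Slope = (0.08850 − 0.04065)/(1.230 − 0.3125) = 0.05215; intercept = 0.08850 − 0.05215×1.230 = 0.02435.
Vmax = 1/intercept = 41.1 μmol/min; Km = slope × Vmax = 0.05215 × 41.1 = 2.14 µM.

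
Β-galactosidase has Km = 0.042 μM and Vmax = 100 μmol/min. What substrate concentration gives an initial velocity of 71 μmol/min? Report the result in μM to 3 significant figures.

0.103 μM

Rearranging v = Vmax[S]/(Km+[S]) gives [S] = Km·v/(Vmax − v).
[S] = 0.042 × 71 / (100 − 71) = 2.982/29.00 = 0.103 μM.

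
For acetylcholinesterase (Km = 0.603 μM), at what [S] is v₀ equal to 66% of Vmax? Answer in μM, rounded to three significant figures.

1.17 μM

v/Vmax = [S]/(Km+[S]) = 0.66, so [S] = Km·0.66/(1 − 0.66) = 0.603 × 1.941.
[S] = 1.17 μM.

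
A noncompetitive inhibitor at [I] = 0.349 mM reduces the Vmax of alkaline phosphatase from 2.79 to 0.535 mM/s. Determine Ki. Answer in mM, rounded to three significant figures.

0.0828 mM

Noncompetitive: Vmax,app = Vmax/α with α = 1 + [I]/Ki.
α = Vmax/Vmax,app = 2.79/0.535 = 5.215.
Ki = [I]/(α − 1) = 0.349/4.215 = 0.0828 mM.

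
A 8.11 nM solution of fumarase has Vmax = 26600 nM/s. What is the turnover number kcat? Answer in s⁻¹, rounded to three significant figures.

3280 s⁻¹

kcat = Vmax/[E]total = 26600 nM/s / 8.11 nM = 3280 s⁻¹.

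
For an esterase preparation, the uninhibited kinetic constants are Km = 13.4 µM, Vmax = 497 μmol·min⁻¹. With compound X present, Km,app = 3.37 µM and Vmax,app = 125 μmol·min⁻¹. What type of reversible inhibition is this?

uncompetitive

Both Km and Vmax decrease by the same factor (~3.98-fold) — characteristic of uncompetitive inhibition.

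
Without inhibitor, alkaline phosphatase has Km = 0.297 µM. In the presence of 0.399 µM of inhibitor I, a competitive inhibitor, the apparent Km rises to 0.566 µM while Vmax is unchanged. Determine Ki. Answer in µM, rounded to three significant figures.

0.441 µM

Competitive: Km,app = α·Km with α = 1 + [I]/Ki.
α = Km,app/Km = 0.566/0.297 = 1.906.
Since α = 1 + [I]/Ki, [I]/Ki = 1.906 − 1 = 0.9057 and Ki = 0.399/0.9057 = 0.441 µM.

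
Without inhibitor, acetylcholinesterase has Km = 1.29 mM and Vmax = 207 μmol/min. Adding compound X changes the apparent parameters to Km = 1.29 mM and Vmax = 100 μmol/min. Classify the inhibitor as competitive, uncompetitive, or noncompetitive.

Vmax decreases (207 → 100 μmol/min) while Km is unchanged — pure noncompetitive inhibition.

noncompetitive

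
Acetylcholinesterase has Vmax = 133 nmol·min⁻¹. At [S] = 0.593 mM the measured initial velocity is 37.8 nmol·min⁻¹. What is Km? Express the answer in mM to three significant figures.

1.49 mM

From v = Vmax[S]/(Km+[S]), Km = [S](Vmax − v)/v.
Km = 0.593 × (133 − 37.8) / 37.8 = 56.45/37.8 = 1.49 mM.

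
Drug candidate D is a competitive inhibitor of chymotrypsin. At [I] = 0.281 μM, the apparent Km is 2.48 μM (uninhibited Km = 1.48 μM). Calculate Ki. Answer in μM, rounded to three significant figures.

0.416 μM

Competitive: Km,app = α·Km with α = 1 + [I]/Ki.
α = Km,app/Km = 2.48/1.48 = 1.676.
Since α = 1 + [I]/Ki, [I]/Ki = 1.676 − 1 = 0.6757 and Ki = 0.281/0.6757 = 0.416 μM.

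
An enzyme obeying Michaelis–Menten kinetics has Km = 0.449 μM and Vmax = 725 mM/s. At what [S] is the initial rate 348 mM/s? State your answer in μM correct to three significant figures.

0.414 μM

The required fractional saturation is v/Vmax = 348/725 = 0.4800.
Then [S]/(Km+[S]) = 0.4800 ⇒ [S] = 0.449 × 0.4800/(1 − 0.4800) = 0.414 μM.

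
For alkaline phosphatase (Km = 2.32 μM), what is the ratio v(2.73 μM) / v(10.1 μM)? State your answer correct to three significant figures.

0.665

The fractional saturations are [S]/(Km+[S]) = 10.1/12.42 = 0.8132 and 2.73/5.050 = 0.5406.
v₂/v₁ is just their ratio: 0.5406/0.8132 = 0.665.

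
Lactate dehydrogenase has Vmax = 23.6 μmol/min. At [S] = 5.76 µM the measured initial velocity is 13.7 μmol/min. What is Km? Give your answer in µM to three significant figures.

From v = Vmax[S]/(Km+[S]), Km = [S](Vmax − v)/v.
Km = 5.76 × (23.6 − 13.7) / 13.7 = 57.02/13.7 = 4.16 µM.

4.16 µM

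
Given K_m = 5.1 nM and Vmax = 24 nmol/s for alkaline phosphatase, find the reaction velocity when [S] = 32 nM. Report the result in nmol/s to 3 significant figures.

20.7 nmol/s

[S]/(Km+[S]) = 32/37.10 = 0.8625, the fractional saturation.
v = 0.8625 × Vmax = 0.8625 × 24 = 20.7 nmol/s.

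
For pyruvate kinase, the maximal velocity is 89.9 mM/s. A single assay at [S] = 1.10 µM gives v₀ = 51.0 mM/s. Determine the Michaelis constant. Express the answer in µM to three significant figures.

0.839 µM

From v = Vmax[S]/(Km+[S]), Km = [S](Vmax − v)/v.
Km = 1.10 × (89.9 − 51.0) / 51.0 = 42.79/51.0 = 0.839 µM.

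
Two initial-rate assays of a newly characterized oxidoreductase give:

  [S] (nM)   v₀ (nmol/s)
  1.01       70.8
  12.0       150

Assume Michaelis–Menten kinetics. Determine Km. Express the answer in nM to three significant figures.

1.38 nM

In reciprocal form, 1/v = (Km/Vmax)·(1/[S]) + 1/Vmax. The two points give (1/[S], 1/v) = (0.9901, 0.01412) and (0.08333, 0.006667).
Slope = (0.01412 − 0.006667)/(0.9901 − 0.08333) = 0.008224; intercept = 0.01412 − 0.008224×0.9901 = 0.005981.
Vmax = 1/intercept = 167 nmol/s; Km = slope × Vmax = 0.008224 × 167 = 1.38 nM.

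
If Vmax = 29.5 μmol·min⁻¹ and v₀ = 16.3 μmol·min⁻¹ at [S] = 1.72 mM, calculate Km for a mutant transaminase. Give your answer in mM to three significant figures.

1.39 mM

v/Vmax = 16.3/29.5 = 0.5525 = [S]/(Km+[S]).
So Km + [S] = [S]/0.5525 = 3.113 mM, giving Km = 3.113 − 1.72 = 1.39 mM.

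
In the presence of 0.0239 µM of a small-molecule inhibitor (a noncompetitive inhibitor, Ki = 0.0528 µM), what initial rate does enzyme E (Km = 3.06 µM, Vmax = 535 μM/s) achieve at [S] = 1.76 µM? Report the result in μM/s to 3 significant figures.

134 μM/s

α = 1 + [I]/Ki = 1 + 0.0239/0.0528 = 1.453.
For a noncompetitive inhibitor, Vmax is reduced to Vmax/α while Km is unchanged: Km,app = 3.06 µM, Vmax,app = 368 μM/s.
v = Vmax,app·[S]/(Km,app + [S]) = 368 × 1.76/(3.06 + 1.76) = 134 μM/s.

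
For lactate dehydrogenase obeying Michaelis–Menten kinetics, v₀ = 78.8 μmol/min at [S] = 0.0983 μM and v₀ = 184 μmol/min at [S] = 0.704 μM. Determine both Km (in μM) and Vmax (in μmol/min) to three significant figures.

In reciprocal form, 1/v = (Km/Vmax)·(1/[S]) + 1/Vmax. The two points give (1/[S], 1/v) = (10.17, 0.01269) and (1.420, 0.005435).
Slope = (0.01269 − 0.005435)/(10.17 − 1.420) = 0.0008290; intercept = 0.01269 − 0.0008290×10.17 = 0.004257.
Vmax = 1/intercept = 235 μmol/min; Km = slope × Vmax = 0.0008290 × 235 = 0.195 μM.

Km = 0.195 μM; Vmax = 235 μmol/min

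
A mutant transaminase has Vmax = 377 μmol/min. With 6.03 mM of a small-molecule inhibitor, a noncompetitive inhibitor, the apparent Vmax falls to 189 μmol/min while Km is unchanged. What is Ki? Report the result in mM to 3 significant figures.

6.06 mM

Noncompetitive: Vmax,app = Vmax/α with α = 1 + [I]/Ki.
α = Vmax/Vmax,app = 377/189 = 1.995.
Ki = [I]/(α − 1) = 6.03/0.9947 = 6.06 mM.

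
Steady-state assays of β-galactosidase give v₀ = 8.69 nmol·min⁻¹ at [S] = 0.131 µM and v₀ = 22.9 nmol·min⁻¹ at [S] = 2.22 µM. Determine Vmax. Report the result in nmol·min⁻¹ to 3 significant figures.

From v = Vmax[S]/(Km+[S]), each point gives Vmax = v(Km+[S])/[S].
Equating: 8.69(Km+0.131)/0.131 = 22.9(Km+2.22)/2.22.
66.34·Km + 8.69 = 10.32·Km + 22.9, so (66.34 − 10.32)·Km = 22.9 − 8.69.
Km = 14.21/56.02 = 0.254 µM; then Vmax = 8.69(0.254+0.131)/0.131 = 25.5 nmol·min⁻¹.

25.5 nmol·min⁻¹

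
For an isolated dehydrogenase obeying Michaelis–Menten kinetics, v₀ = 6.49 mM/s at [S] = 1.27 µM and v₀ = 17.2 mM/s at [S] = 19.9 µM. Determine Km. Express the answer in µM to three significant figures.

In reciprocal form, 1/v = (Km/Vmax)·(1/[S]) + 1/Vmax. The two points give (1/[S], 1/v) = (0.7874, 0.1541) and (0.05025, 0.05814).
Slope = (0.1541 − 0.05814)/(0.7874 − 0.05025) = 0.1302; intercept = 0.1541 − 0.1302×0.7874 = 0.05160.
Vmax = 1/intercept = 19.4 mM/s; Km = slope × Vmax = 0.1302 × 19.4 = 2.52 µM.

2.52 µM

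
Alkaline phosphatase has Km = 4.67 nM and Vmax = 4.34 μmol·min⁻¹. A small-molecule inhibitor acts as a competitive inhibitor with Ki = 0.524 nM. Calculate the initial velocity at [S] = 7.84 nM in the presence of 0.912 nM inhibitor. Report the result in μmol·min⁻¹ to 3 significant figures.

α = 1 + [I]/Ki = 1 + 0.912/0.524 = 2.740.
For a competitive inhibitor, Vmax is unchanged and the apparent Km becomes α·Km: Km,app = 12.8 nM, Vmax,app = 4.34 μmol·min⁻¹.
v = Vmax,app·[S]/(Km,app + [S]) = 4.34 × 7.84/(12.8 + 7.84) = 1.65 μmol·min⁻¹.

1.65 μmol·min⁻¹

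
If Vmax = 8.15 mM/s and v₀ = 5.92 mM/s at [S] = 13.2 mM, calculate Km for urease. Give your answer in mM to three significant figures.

From v = Vmax[S]/(Km+[S]), Km = [S](Vmax − v)/v.
Km = 13.2 × (8.15 − 5.92) / 5.92 = 29.44/5.92 = 4.97 mM.

4.97 mM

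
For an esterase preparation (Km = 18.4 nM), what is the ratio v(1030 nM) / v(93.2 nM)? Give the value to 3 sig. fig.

1.18

Since Vmax cancels, v₂/v₁ = [S]₂(Km+[S]₁) / [S]₁(Km+[S]₂).
= 1030×(18.4+93.2) / (93.2×(18.4+1030)) = 114900/97710 = 1.18.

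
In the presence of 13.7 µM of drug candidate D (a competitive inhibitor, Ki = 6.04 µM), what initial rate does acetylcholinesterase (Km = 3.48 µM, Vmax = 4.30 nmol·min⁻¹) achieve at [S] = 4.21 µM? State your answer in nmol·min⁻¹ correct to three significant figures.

α = 1 + [I]/Ki = 1 + 13.7/6.04 = 3.268.
For a competitive inhibitor, Vmax is unchanged and the apparent Km becomes α·Km: Km,app = 11.4 µM, Vmax,app = 4.30 nmol·min⁻¹.
v = Vmax,app·[S]/(Km,app + [S]) = 4.30 × 4.21/(11.4 + 4.21) = 1.16 nmol·min⁻¹.

1.16 nmol·min⁻¹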